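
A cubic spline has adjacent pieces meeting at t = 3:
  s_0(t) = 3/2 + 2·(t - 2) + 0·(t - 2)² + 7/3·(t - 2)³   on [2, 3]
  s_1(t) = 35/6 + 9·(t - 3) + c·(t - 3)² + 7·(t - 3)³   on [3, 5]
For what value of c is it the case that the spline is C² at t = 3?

7

s_0''(t) = 0 + 14·(t - 2), so s_0''(3) = 14. On the right, s_1''(3) = 2c, so c = 7.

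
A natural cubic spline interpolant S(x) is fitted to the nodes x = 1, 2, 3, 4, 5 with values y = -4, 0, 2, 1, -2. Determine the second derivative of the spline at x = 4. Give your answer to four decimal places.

-2.1429

Let M_i = S''(x_i). Step sizes h_i = 1, 1, 1, 1; slopes of the chords Δ_i = (y_(i+1) - y_i)/h_i = 4, 2, -1, -3.
  1·M_0 + 4·M_1 + 1·M_2 = 6(Δ_1 - Δ_0) = -12
  1·M_1 + 4·M_2 + 1·M_3 = 6(Δ_2 - Δ_1) = -18
  1·M_2 + 4·M_3 + 1·M_4 = 6(Δ_3 - Δ_2) = -12
Natural end conditions: M_0 = M_4 = 0.
Forward elimination and back-substitution give M_0 = 0, M_1 = -15/7, M_2 = -24/7, M_3 = -15/7, M_4 = 0.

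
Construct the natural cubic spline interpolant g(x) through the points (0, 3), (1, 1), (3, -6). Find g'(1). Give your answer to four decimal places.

Write M_i for g''(x_i). With h_i = 1, 2 and divided differences Δ_i = -2, -7/2, the continuity of g' gives the tridiagonal system
  1·M_0 + 6·M_1 + 2·M_2 = 6(Δ_1 - Δ_0) = -9
Natural end conditions: M_0 = M_2 = 0.
Solving the tridiagonal system: M_0 = 0, M_1 = -3/2, M_2 = 0.
On [1, 3], g'(x) = b_1 + 2c_1·(x - 1) + 3d_1·(x - 1)² with b_1 = Δ_1 - h_1(2M_1 + M_2)/6 = -5/2, c_1 = M_1/2 = -3/4, d_1 = (M_2 - M_1)/(6h_1) = 1/8. So g'(1) = -5/2.

-2.5000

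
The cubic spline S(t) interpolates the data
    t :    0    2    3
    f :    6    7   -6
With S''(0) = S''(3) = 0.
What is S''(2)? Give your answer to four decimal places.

With σ_i denoting the second derivative at x_i, h_i = 2, 1, and Δ_i = (y_(i+1) − y_i)/h_i = 1/2, -13:
  2·σ_0 + 6·σ_1 + 1·σ_2 = 6(Δ_1 - Δ_0) = -81
Natural end conditions: σ_0 = σ_2 = 0.
Forward elimination and back-substitution give σ_0 = 0, σ_1 = -27/2, σ_2 = 0.

-13.5000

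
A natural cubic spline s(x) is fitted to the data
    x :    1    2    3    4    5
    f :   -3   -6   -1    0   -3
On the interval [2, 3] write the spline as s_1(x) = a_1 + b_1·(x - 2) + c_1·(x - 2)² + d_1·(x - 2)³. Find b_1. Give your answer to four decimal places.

1.7143

Put M_i = s'' at the i-th knot. Here h = (1, 1, 1, 1) and Δ = (-3, 5, 1, -3), so the interior equations h_(i-1)·M_(i-1) + 2(h_(i-1)+h_i)·M_i + h_i·M_(i+1) = 6(Δ_i − Δ_(i-1)) read
  1·M_0 + 4·M_1 + 1·M_2 = 6(Δ_1 - Δ_0) = 48
  1·M_1 + 4·M_2 + 1·M_3 = 6(Δ_2 - Δ_1) = -24
  1·M_2 + 4·M_3 + 1·M_4 = 6(Δ_3 - Δ_2) = -24
Natural end conditions: M_0 = M_4 = 0.
Forward elimination and back-substitution give M_0 = 0, M_1 = 99/7, M_2 = -60/7, M_3 = -27/7, M_4 = 0.
On [2, 3], with s_1(x) = a_1 + b_1·(x - 2) + c_1·(x - 2)² + d_1·(x - 2)³: c_1 = M_1/2 = 99/14, d_1 = (M_2 - M_1)/(6h_1) = -53/14, b_1 = Δ_1 - h_1(2M_1 + M_2)/6 = 12/7.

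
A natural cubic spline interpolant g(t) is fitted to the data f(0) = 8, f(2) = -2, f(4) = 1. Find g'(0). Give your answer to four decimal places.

-6.6250

Write σ_i for g''(x_i). With h_i = 2, 2 and divided differences Δ_i = -5, 3/2, the continuity of g' gives the tridiagonal system
  2·σ_0 + 8·σ_1 + 2·σ_2 = 6(Δ_1 - Δ_0) = 39
Natural end conditions: σ_0 = σ_2 = 0.
Hence σ_0 = 0, σ_1 = 39/8, σ_2 = 0.
On [0, 2], g'(t) = b_0 + 2c_0·t + 3d_0·t² with b_0 = Δ_0 - h_0(2σ_0 + σ_1)/6 = -53/8, c_0 = σ_0/2 = 0, d_0 = (σ_1 - σ_0)/(6h_0) = 13/32. So g'(0) = -53/8.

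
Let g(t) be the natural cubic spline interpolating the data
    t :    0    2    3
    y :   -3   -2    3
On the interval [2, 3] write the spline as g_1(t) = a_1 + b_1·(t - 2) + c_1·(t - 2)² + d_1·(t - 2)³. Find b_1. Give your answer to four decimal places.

With M_i denoting the second derivative at x_i, h_i = 2, 1, and Δ_i = (y_(i+1) − y_i)/h_i = 1/2, 5:
  2·M_0 + 6·M_1 + 1·M_2 = 6(Δ_1 - Δ_0) = 27
Natural end conditions: M_0 = M_2 = 0.
Forward elimination and back-substitution give M_0 = 0, M_1 = 9/2, M_2 = 0.
On [2, 3], with g_1(t) = a_1 + b_1·(t - 2) + c_1·(t - 2)² + d_1·(t - 2)³: c_1 = M_1/2 = 9/4, d_1 = (M_2 - M_1)/(6h_1) = -3/4, b_1 = Δ_1 - h_1(2M_1 + M_2)/6 = 7/2.

3.5000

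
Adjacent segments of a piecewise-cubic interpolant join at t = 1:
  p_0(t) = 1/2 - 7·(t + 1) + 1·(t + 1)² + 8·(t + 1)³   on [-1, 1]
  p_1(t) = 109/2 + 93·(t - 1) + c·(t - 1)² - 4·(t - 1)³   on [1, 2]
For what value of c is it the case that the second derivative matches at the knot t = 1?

49

p_0''(t) = 2 + 48·(t + 1), so p_0''(1) = 98. On the right, p_1''(1) = 2c, so c = 49.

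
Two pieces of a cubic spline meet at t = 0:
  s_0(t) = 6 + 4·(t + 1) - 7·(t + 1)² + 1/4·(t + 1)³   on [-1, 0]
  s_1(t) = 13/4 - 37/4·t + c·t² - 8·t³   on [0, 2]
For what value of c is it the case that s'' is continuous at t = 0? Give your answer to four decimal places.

s_0''(t) = -14 + 3/2·(t + 1), so s_0''(0) = -25/2. On the right, s_1''(0) = 2c, so c = -25/4.

-6.2500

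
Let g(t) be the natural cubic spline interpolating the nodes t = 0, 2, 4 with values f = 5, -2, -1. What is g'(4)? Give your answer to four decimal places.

1.5000

Put M_i = g'' at the i-th knot. Here h = (2, 2) and Δ = (-7/2, 1/2), so the interior equations h_(i-1)·M_(i-1) + 2(h_(i-1)+h_i)·M_i + h_i·M_(i+1) = 6(Δ_i − Δ_(i-1)) read
  2·M_0 + 8·M_1 + 2·M_2 = 6(Δ_1 - Δ_0) = 24
Natural end conditions: M_0 = M_2 = 0.
Forward elimination and back-substitution give M_0 = 0, M_1 = 3, M_2 = 0.
On [2, 4], g'(t) = b_1 + 2c_1·(t - 2) + 3d_1·(t - 2)² with b_1 = Δ_1 - h_1(2M_1 + M_2)/6 = -3/2, c_1 = M_1/2 = 3/2, d_1 = (M_2 - M_1)/(6h_1) = -1/4. So g'(4) = 3/2.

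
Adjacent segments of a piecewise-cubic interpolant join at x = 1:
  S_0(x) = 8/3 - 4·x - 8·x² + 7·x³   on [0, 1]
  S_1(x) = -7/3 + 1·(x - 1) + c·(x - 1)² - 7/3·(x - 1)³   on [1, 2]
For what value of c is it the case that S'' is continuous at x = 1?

13

S_0''(x) = -16 + 42·x, so S_0''(1) = 26. On the right, S_1''(1) = 2c, so c = 13.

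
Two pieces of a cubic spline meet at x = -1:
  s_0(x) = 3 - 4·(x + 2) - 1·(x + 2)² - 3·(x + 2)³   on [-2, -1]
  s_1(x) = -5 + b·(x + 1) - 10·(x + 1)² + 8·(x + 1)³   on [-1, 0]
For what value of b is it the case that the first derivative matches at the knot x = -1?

s_0'(x) = -4 - 2·(x + 2) - 9·(x + 2)², so s_0'(-1) = -15. On the right, s_1'(-1) = b, so b = -15.

-15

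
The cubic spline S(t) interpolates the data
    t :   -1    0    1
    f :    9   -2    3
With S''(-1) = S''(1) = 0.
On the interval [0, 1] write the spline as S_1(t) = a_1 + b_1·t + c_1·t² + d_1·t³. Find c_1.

12

Write M_i for S''(x_i). With h_i = 1, 1 and divided differences Δ_i = -11, 5, the continuity of S' gives the tridiagonal system
  1·M_0 + 4·M_1 + 1·M_2 = 6(Δ_1 - Δ_0) = 96
Natural end conditions: M_0 = M_2 = 0.
Forward elimination and back-substitution give M_0 = 0, M_1 = 24, M_2 = 0.
On [0, 1], with S_1(t) = a_1 + b_1·t + c_1·t² + d_1·t³: c_1 = M_1/2 = 12, d_1 = (M_2 - M_1)/(6h_1) = -4, b_1 = Δ_1 - h_1(2M_1 + M_2)/6 = -3.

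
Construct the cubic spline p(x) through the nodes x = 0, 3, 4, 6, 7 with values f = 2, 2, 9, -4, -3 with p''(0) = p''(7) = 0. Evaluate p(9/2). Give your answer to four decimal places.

Write M_i for p''(x_i). With h_i = 3, 1, 2, 1 and divided differences Δ_i = 0, 7, -13/2, 1, the continuity of p' gives the tridiagonal system
  3·M_0 + 8·M_1 + 1·M_2 = 6(Δ_1 - Δ_0) = 42
  1·M_1 + 6·M_2 + 2·M_3 = 6(Δ_2 - Δ_1) = -81
  2·M_2 + 6·M_3 + 1·M_4 = 6(Δ_3 - Δ_2) = 45
Natural end conditions: M_0 = M_4 = 0.
Forward elimination and back-substitution give M_0 = 0, M_1 = 192/25, M_2 = -486/25, M_3 = 699/50, M_4 = 0.
On [4, 6], p(x) = 9 + 9/5·(x - 4) - 243/25·(x - 4)² + 557/200·(x - 4)³.
With (x - 4) = 1/2: p(9/2) = 12509/1600.

7.8181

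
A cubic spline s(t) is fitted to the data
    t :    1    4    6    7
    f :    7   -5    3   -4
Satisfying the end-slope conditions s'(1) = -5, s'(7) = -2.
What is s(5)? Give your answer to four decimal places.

Put σ_i = s'' at the i-th knot. Here h = (3, 2, 1) and Δ = (-4, 4, -7), so the interior equations h_(i-1)·σ_(i-1) + 2(h_(i-1)+h_i)·σ_i + h_i·σ_(i+1) = 6(Δ_i − Δ_(i-1)) read
  3·σ_0 + 10·σ_1 + 2·σ_2 = 6(Δ_1 - Δ_0) = 48
  2·σ_1 + 6·σ_2 + 1·σ_3 = 6(Δ_2 - Δ_1) = -66
Clamped end conditions give two more equations: 2h_0·σ_0 + h_0·σ_1 = 6(Δ_0 - s'(1)) = 6 and h_2·σ_2 + 2h_2·σ_3 = 6(s'(7) - Δ_2) = 30.
Solving the tridiagonal system: σ_0 = -72/19, σ_1 = 182/19, σ_2 = -346/19, σ_3 = 458/19.
On [4, 6], s(t) = -5 + 70/19·(t - 4) + 91/19·(t - 4)² - 44/19·(t - 4)³.
With (t - 4) = 1: s(5) = 22/19.

1.1579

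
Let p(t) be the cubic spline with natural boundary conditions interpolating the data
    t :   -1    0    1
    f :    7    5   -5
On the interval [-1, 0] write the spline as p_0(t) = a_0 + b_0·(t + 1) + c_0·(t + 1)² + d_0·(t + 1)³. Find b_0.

Let m_i = p''(x_i). Step sizes h_i = 1, 1; slopes of the chords Δ_i = (y_(i+1) - y_i)/h_i = -2, -10.
  1·m_0 + 4·m_1 + 1·m_2 = 6(Δ_1 - Δ_0) = -48
Natural end conditions: m_0 = m_2 = 0.
Solving: m_0 = 0, m_1 = -12, m_2 = 0.
On [-1, 0], with p_0(t) = a_0 + b_0·(t + 1) + c_0·(t + 1)² + d_0·(t + 1)³: c_0 = m_0/2 = 0, d_0 = (m_1 - m_0)/(6h_0) = -2, b_0 = Δ_0 - h_0(2m_0 + m_1)/6 = 0.

0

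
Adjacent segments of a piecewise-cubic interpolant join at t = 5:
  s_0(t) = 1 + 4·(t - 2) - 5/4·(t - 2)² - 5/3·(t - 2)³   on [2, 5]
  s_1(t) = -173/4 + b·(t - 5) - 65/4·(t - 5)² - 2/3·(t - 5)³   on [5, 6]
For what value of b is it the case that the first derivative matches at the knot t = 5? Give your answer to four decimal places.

s_0'(t) = 4 - 5/2·(t - 2) - 5·(t - 2)², so s_0'(5) = -97/2. On the right, s_1'(5) = b, so b = -97/2.

-48.5000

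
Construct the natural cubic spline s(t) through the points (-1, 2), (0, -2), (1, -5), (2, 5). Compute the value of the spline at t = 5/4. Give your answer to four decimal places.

Let σ_i = s''(x_i). Step sizes h_i = 1, 1, 1; slopes of the chords Δ_i = (y_(i+1) - y_i)/h_i = -4, -3, 10.
  1·σ_0 + 4·σ_1 + 1·σ_2 = 6(Δ_1 - Δ_0) = 6
  1·σ_1 + 4·σ_2 + 1·σ_3 = 6(Δ_2 - Δ_1) = 78
Natural end conditions: σ_0 = σ_3 = 0.
Hence σ_0 = 0, σ_1 = -18/5, σ_2 = 102/5, σ_3 = 0.
On [1, 2], s(t) = -5 + 16/5·(t - 1) + 51/5·(t - 1)² - 17/5·(t - 1)³.
With (t - 1) = 1/4: s(5/4) = -1157/320.

-3.6156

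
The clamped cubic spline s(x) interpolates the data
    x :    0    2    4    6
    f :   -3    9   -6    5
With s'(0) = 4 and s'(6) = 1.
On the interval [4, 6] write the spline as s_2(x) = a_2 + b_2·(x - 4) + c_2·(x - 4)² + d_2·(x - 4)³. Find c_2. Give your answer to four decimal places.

9.0500

Put M_i = s'' at the i-th knot. Here h = (2, 2, 2) and Δ = (6, -15/2, 11/2), so the interior equations h_(i-1)·M_(i-1) + 2(h_(i-1)+h_i)·M_i + h_i·M_(i+1) = 6(Δ_i − Δ_(i-1)) read
  2·M_0 + 8·M_1 + 2·M_2 = 6(Δ_1 - Δ_0) = -81
  2·M_1 + 8·M_2 + 2·M_3 = 6(Δ_2 - Δ_1) = 78
Clamped end conditions give two more equations: 2h_0·M_0 + h_0·M_1 = 6(Δ_0 - s'(0)) = 12 and h_2·M_2 + 2h_2·M_3 = 6(s'(6) - Δ_2) = -27.
Hence M_0 = 59/5, M_1 = -88/5, M_2 = 181/10, M_3 = -79/5.
On [4, 6], with s_2(x) = a_2 + b_2·(x - 4) + c_2·(x - 4)² + d_2·(x - 4)³: c_2 = M_2/2 = 181/20, d_2 = (M_3 - M_2)/(6h_2) = -113/40, b_2 = Δ_2 - h_2(2M_2 + M_3)/6 = -13/10.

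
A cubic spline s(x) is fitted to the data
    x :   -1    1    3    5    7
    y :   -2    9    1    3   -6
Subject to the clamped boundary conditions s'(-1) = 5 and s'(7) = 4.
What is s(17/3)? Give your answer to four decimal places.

-0.8889

Put σ_i = s'' at the i-th knot. Here h = (2, 2, 2, 2) and Δ = (11/2, -4, 1, -9/2), so the interior equations h_(i-1)·σ_(i-1) + 2(h_(i-1)+h_i)·σ_i + h_i·σ_(i+1) = 6(Δ_i − Δ_(i-1)) read
  2·σ_0 + 8·σ_1 + 2·σ_2 = 6(Δ_1 - Δ_0) = -57
  2·σ_1 + 8·σ_2 + 2·σ_3 = 6(Δ_2 - Δ_1) = 30
  2·σ_2 + 8·σ_3 + 2·σ_4 = 6(Δ_3 - Δ_2) = -33
Clamped end conditions give two more equations: 2h_0·σ_0 + h_0·σ_1 = 6(Δ_0 - s'(-1)) = 3 and h_3·σ_3 + 2h_3·σ_4 = 6(s'(7) - Δ_3) = 51.
Solving the tridiagonal system: σ_0 = 25/4, σ_1 = -11, σ_2 = 37/4, σ_3 = -11, σ_4 = 73/4.
On [5, 7], s(x) = 3 - 13/4·(x - 5) - 11/2·(x - 5)² + 39/16·(x - 5)³.
With (x - 5) = 2/3: s(17/3) = -8/9.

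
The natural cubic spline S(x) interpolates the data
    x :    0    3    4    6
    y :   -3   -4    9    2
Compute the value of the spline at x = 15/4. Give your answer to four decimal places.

6.2834

With M_i denoting the second derivative at x_i, h_i = 3, 1, 2, and Δ_i = (y_(i+1) − y_i)/h_i = -1/3, 13, -7/2:
  3·M_0 + 8·M_1 + 1·M_2 = 6(Δ_1 - Δ_0) = 80
  1·M_1 + 6·M_2 + 2·M_3 = 6(Δ_2 - Δ_1) = -99
Natural end conditions: M_0 = M_3 = 0.
Forward elimination and back-substitution give M_0 = 0, M_1 = 579/47, M_2 = -872/47, M_3 = 0.
On [3, 4], S(x) = -4 + 1690/141·(x - 3) + 579/94·(x - 3)² - 1451/282·(x - 3)³.
With (x - 3) = 3/4: S(15/4) = 37801/6016.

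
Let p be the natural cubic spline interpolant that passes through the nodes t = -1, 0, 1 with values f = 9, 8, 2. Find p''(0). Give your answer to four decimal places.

-7.5000

Put M_i = p'' at the i-th knot. Here h = (1, 1) and Δ = (-1, -6), so the interior equations h_(i-1)·M_(i-1) + 2(h_(i-1)+h_i)·M_i + h_i·M_(i+1) = 6(Δ_i − Δ_(i-1)) read
  1·M_0 + 4·M_1 + 1·M_2 = 6(Δ_1 - Δ_0) = -30
Natural end conditions: M_0 = M_2 = 0.
Hence M_0 = 0, M_1 = -15/2, M_2 = 0.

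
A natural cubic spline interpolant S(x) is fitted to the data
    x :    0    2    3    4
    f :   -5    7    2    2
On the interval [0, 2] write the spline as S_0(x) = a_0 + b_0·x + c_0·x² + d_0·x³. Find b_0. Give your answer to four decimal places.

10.2609

Put M_i = S'' at the i-th knot. Here h = (2, 1, 1) and Δ = (6, -5, 0), so the interior equations h_(i-1)·M_(i-1) + 2(h_(i-1)+h_i)·M_i + h_i·M_(i+1) = 6(Δ_i − Δ_(i-1)) read
  2·M_0 + 6·M_1 + 1·M_2 = 6(Δ_1 - Δ_0) = -66
  1·M_1 + 4·M_2 + 1·M_3 = 6(Δ_2 - Δ_1) = 30
Natural end conditions: M_0 = M_3 = 0.
Hence M_0 = 0, M_1 = -294/23, M_2 = 246/23, M_3 = 0.
On [0, 2], with S_0(x) = a_0 + b_0·x + c_0·x² + d_0·x³: c_0 = M_0/2 = 0, d_0 = (M_1 - M_0)/(6h_0) = -49/46, b_0 = Δ_0 - h_0(2M_0 + M_1)/6 = 236/23.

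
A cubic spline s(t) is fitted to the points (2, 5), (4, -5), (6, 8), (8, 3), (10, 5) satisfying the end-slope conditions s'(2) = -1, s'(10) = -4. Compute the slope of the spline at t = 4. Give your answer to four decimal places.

Put M_i = s'' at the i-th knot. Here h = (2, 2, 2, 2) and Δ = (-5, 13/2, -5/2, 1), so the interior equations h_(i-1)·M_(i-1) + 2(h_(i-1)+h_i)·M_i + h_i·M_(i+1) = 6(Δ_i − Δ_(i-1)) read
  2·M_0 + 8·M_1 + 2·M_2 = 6(Δ_1 - Δ_0) = 69
  2·M_1 + 8·M_2 + 2·M_3 = 6(Δ_2 - Δ_1) = -54
  2·M_2 + 8·M_3 + 2·M_4 = 6(Δ_3 - Δ_2) = 21
Clamped end conditions give two more equations: 2h_0·M_0 + h_0·M_1 = 6(Δ_0 - s'(2)) = -24 and h_3·M_3 + 2h_3·M_4 = 6(s'(10) - Δ_3) = -30.
Solving the tridiagonal system: M_0 = -381/28, M_1 = 213/14, M_2 = -51/4, M_3 = 123/14, M_4 = -333/28.
On [4, 6], s'(t) = b_1 + 2c_1·(t - 4) + 3d_1·(t - 4)² with b_1 = Δ_1 - h_1(2M_1 + M_2)/6 = 17/28, c_1 = M_1/2 = 213/28, d_1 = (M_2 - M_1)/(6h_1) = -261/112. So s'(4) = 17/28.

0.6071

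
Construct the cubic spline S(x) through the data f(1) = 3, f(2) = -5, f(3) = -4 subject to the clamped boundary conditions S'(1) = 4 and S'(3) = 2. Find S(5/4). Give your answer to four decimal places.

2.6289

Let M_i = S''(x_i). Step sizes h_i = 1, 1; slopes of the chords Δ_i = (y_(i+1) - y_i)/h_i = -8, 1.
  1·M_0 + 4·M_1 + 1·M_2 = 6(Δ_1 - Δ_0) = 54
Clamped end conditions give two more equations: 2h_0·M_0 + h_0·M_1 = 6(Δ_0 - S'(1)) = -72 and h_1·M_1 + 2h_1·M_2 = 6(S'(3) - Δ_1) = 6.
Solving the tridiagonal system: M_0 = -101/2, M_1 = 29, M_2 = -23/2.
On [1, 2], S(x) = 3 + 4·(x - 1) - 101/4·(x - 1)² + 53/4·(x - 1)³.
With (x - 1) = 1/4: S(5/4) = 673/256.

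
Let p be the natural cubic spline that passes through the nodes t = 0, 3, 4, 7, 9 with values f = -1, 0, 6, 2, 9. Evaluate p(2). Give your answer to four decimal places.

-3.2614

Put M_i = p'' at the i-th knot. Here h = (3, 1, 3, 2) and Δ = (1/3, 6, -4/3, 7/2), so the interior equations h_(i-1)·M_(i-1) + 2(h_(i-1)+h_i)·M_i + h_i·M_(i+1) = 6(Δ_i − Δ_(i-1)) read
  3·M_0 + 8·M_1 + 1·M_2 = 6(Δ_1 - Δ_0) = 34
  1·M_1 + 8·M_2 + 3·M_3 = 6(Δ_2 - Δ_1) = -44
  3·M_2 + 10·M_3 + 2·M_4 = 6(Δ_3 - Δ_2) = 29
Natural end conditions: M_0 = M_4 = 0.
Hence M_0 = 0, M_1 = 2941/558, M_2 = -2278/279, M_3 = 995/186, M_4 = 0.
On [0, 3], p(t) = -1 - 2569/1116·t + 0·t² + 2941/10044·t³.
With t = 2: p(2) = -16379/5022.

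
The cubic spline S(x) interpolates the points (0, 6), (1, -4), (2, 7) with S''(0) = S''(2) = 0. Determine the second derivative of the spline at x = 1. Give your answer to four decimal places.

31.5000

Write M_i for S''(x_i). With h_i = 1, 1 and divided differences Δ_i = -10, 11, the continuity of S' gives the tridiagonal system
  1·M_0 + 4·M_1 + 1·M_2 = 6(Δ_1 - Δ_0) = 126
Natural end conditions: M_0 = M_2 = 0.
Forward elimination and back-substitution give M_0 = 0, M_1 = 63/2, M_2 = 0.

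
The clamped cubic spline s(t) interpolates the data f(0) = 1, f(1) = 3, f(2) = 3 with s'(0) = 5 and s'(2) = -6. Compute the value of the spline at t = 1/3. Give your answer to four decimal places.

Let σ_i = s''(x_i). Step sizes h_i = 1, 1; slopes of the chords Δ_i = (y_(i+1) - y_i)/h_i = 2, 0.
  1·σ_0 + 4·σ_1 + 1·σ_2 = 6(Δ_1 - Δ_0) = -12
Clamped end conditions give two more equations: 2h_0·σ_0 + h_0·σ_1 = 6(Δ_0 - s'(0)) = -18 and h_1·σ_1 + 2h_1·σ_2 = 6(s'(2) - Δ_1) = -36.
Hence σ_0 = -23/2, σ_1 = 5, σ_2 = -41/2.
On [0, 1], s(t) = 1 + 5·t - 23/4·t² + 11/4·t³.
With t = 1/3: s(1/3) = 115/54.

2.1296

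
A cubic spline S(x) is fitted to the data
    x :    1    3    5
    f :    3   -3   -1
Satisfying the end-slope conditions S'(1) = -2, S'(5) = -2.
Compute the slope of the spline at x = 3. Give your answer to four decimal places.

-0.5000

Write M_i for S''(x_i). With h_i = 2, 2 and divided differences Δ_i = -3, 1, the continuity of S' gives the tridiagonal system
  2·M_0 + 8·M_1 + 2·M_2 = 6(Δ_1 - Δ_0) = 24
Clamped end conditions give two more equations: 2h_0·M_0 + h_0·M_1 = 6(Δ_0 - S'(1)) = -6 and h_1·M_1 + 2h_1·M_2 = 6(S'(5) - Δ_1) = -18.
Forward elimination and back-substitution give M_0 = -9/2, M_1 = 6, M_2 = -15/2.
On [3, 5], S'(x) = b_1 + 2c_1·(x - 3) + 3d_1·(x - 3)² with b_1 = Δ_1 - h_1(2M_1 + M_2)/6 = -1/2, c_1 = M_1/2 = 3, d_1 = (M_2 - M_1)/(6h_1) = -9/8. So S'(3) = -1/2.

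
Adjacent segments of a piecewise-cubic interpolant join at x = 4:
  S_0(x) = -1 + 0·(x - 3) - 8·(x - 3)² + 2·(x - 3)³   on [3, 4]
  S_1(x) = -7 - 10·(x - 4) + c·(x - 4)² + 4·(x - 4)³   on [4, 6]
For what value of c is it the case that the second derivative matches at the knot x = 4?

-2

S_0''(x) = -16 + 12·(x - 3), so S_0''(4) = -4. On the right, S_1''(4) = 2c, so c = -2.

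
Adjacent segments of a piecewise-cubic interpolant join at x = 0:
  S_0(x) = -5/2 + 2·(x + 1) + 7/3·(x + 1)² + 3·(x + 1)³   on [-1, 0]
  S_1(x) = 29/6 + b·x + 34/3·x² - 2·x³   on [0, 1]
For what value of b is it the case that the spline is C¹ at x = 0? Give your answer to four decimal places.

15.6667

S_0'(x) = 2 + 14/3·(x + 1) + 9·(x + 1)², so S_0'(0) = 47/3. On the right, S_1'(0) = b, so b = 47/3.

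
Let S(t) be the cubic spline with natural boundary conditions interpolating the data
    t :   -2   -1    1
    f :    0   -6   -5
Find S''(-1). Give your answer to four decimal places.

Put M_i = S'' at the i-th knot. Here h = (1, 2) and Δ = (-6, 1/2), so the interior equations h_(i-1)·M_(i-1) + 2(h_(i-1)+h_i)·M_i + h_i·M_(i+1) = 6(Δ_i − Δ_(i-1)) read
  1·M_0 + 6·M_1 + 2·M_2 = 6(Δ_1 - Δ_0) = 39
Natural end conditions: M_0 = M_2 = 0.
Solving: M_0 = 0, M_1 = 13/2, M_2 = 0.

6.5000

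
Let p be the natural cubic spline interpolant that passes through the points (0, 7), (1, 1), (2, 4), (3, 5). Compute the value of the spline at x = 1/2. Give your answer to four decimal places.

3.0500

Write σ_i for p''(x_i). With h_i = 1, 1, 1 and divided differences Δ_i = -6, 3, 1, the continuity of p' gives the tridiagonal system
  1·σ_0 + 4·σ_1 + 1·σ_2 = 6(Δ_1 - Δ_0) = 54
  1·σ_1 + 4·σ_2 + 1·σ_3 = 6(Δ_2 - Δ_1) = -12
Natural end conditions: σ_0 = σ_3 = 0.
Solving: σ_0 = 0, σ_1 = 76/5, σ_2 = -34/5, σ_3 = 0.
On [0, 1], p(x) = 7 - 128/15·x + 0·x² + 38/15·x³.
With x = 1/2: p(1/2) = 61/20.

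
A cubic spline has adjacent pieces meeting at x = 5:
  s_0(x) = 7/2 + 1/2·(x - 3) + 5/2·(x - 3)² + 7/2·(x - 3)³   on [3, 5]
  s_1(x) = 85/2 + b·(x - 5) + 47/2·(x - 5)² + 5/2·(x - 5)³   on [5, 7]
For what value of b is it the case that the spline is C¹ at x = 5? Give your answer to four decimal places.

52.5000

s_0'(x) = 1/2 + 5·(x - 3) + 21/2·(x - 3)², so s_0'(5) = 105/2. On the right, s_1'(5) = b, so b = 105/2.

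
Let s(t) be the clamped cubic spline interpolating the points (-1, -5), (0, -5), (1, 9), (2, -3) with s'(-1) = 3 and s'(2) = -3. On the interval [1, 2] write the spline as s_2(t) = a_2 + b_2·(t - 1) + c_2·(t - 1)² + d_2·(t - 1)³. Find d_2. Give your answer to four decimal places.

20.8000

Let M_i = s''(x_i). Step sizes h_i = 1, 1, 1; slopes of the chords Δ_i = (y_(i+1) - y_i)/h_i = 0, 14, -12.
  1·M_0 + 4·M_1 + 1·M_2 = 6(Δ_1 - Δ_0) = 84
  1·M_1 + 4·M_2 + 1·M_3 = 6(Δ_2 - Δ_1) = -156
Clamped end conditions give two more equations: 2h_0·M_0 + h_0·M_1 = 6(Δ_0 - s'(-1)) = -18 and h_2·M_2 + 2h_2·M_3 = 6(s'(2) - Δ_2) = 54.
Hence M_0 = -158/5, M_1 = 226/5, M_2 = -326/5, M_3 = 298/5.
On [1, 2], with s_2(t) = a_2 + b_2·(t - 1) + c_2·(t - 1)² + d_2·(t - 1)³: c_2 = M_2/2 = -163/5, d_2 = (M_3 - M_2)/(6h_2) = 104/5, b_2 = Δ_2 - h_2(2M_2 + M_3)/6 = -1/5.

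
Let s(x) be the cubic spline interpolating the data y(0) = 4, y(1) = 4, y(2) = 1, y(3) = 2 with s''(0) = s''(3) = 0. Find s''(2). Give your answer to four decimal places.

Write M_i for s''(x_i). With h_i = 1, 1, 1 and divided differences Δ_i = 0, -3, 1, the continuity of s' gives the tridiagonal system
  1·M_0 + 4·M_1 + 1·M_2 = 6(Δ_1 - Δ_0) = -18
  1·M_1 + 4·M_2 + 1·M_3 = 6(Δ_2 - Δ_1) = 24
Natural end conditions: M_0 = M_3 = 0.
Solving the tridiagonal system: M_0 = 0, M_1 = -32/5, M_2 = 38/5, M_3 = 0.

7.6000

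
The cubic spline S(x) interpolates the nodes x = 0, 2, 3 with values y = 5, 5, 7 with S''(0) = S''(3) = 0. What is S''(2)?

2

Let σ_i = S''(x_i). Step sizes h_i = 2, 1; slopes of the chords Δ_i = (y_(i+1) - y_i)/h_i = 0, 2.
  2·σ_0 + 6·σ_1 + 1·σ_2 = 6(Δ_1 - Δ_0) = 12
Natural end conditions: σ_0 = σ_2 = 0.
Hence σ_0 = 0, σ_1 = 2, σ_2 = 0.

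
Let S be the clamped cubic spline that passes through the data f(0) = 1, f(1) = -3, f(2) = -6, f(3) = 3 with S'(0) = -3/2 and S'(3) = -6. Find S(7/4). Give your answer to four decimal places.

-6.9328

Write m_i for S''(x_i). With h_i = 1, 1, 1 and divided differences Δ_i = -4, -3, 9, the continuity of S' gives the tridiagonal system
  1·m_0 + 4·m_1 + 1·m_2 = 6(Δ_1 - Δ_0) = 6
  1·m_1 + 4·m_2 + 1·m_3 = 6(Δ_2 - Δ_1) = 72
Clamped end conditions give two more equations: 2h_0·m_0 + h_0·m_1 = 6(Δ_0 - S'(0)) = -15 and h_2·m_2 + 2h_2·m_3 = 6(S'(3) - Δ_2) = -90.
Solving: m_0 = -22/5, m_1 = -31/5, m_2 = 176/5, m_3 = -313/5.
On [1, 2], S(x) = -3 - 34/5·(x - 1) - 31/10·(x - 1)² + 69/10·(x - 1)³.
With (x - 1) = 3/4: S(7/4) = -4437/640.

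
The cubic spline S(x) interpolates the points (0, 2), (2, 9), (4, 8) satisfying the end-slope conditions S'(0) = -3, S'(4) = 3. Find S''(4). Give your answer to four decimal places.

9.7500

With m_i denoting the second derivative at x_i, h_i = 2, 2, and Δ_i = (y_(i+1) − y_i)/h_i = 7/2, -1/2:
  2·m_0 + 8·m_1 + 2·m_2 = 6(Δ_1 - Δ_0) = -24
Clamped end conditions give two more equations: 2h_0·m_0 + h_0·m_1 = 6(Δ_0 - S'(0)) = 39 and h_1·m_1 + 2h_1·m_2 = 6(S'(4) - Δ_1) = 21.
Hence m_0 = 57/4, m_1 = -9, m_2 = 39/4.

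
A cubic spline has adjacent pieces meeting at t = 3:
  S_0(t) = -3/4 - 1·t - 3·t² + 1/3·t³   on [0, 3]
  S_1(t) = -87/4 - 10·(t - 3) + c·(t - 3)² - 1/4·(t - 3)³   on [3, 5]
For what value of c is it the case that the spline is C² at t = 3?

S_0''(t) = -6 + 2·t, so S_0''(3) = 0. On the right, S_1''(3) = 2c, so c = 0.

0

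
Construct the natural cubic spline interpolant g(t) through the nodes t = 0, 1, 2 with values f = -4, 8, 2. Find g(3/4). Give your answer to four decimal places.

6.4766

Put m_i = g'' at the i-th knot. Here h = (1, 1) and Δ = (12, -6), so the interior equations h_(i-1)·m_(i-1) + 2(h_(i-1)+h_i)·m_i + h_i·m_(i+1) = 6(Δ_i − Δ_(i-1)) read
  1·m_0 + 4·m_1 + 1·m_2 = 6(Δ_1 - Δ_0) = -108
Natural end conditions: m_0 = m_2 = 0.
Hence m_0 = 0, m_1 = -27, m_2 = 0.
On [0, 1], g(t) = -4 + 33/2·t + 0·t² - 9/2·t³.
With t = 3/4: g(3/4) = 829/128.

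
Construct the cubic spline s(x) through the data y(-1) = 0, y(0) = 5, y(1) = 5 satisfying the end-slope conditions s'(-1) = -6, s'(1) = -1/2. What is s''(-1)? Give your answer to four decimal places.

43.2500

Put M_i = s'' at the i-th knot. Here h = (1, 1) and Δ = (5, 0), so the interior equations h_(i-1)·M_(i-1) + 2(h_(i-1)+h_i)·M_i + h_i·M_(i+1) = 6(Δ_i − Δ_(i-1)) read
  1·M_0 + 4·M_1 + 1·M_2 = 6(Δ_1 - Δ_0) = -30
Clamped end conditions give two more equations: 2h_0·M_0 + h_0·M_1 = 6(Δ_0 - s'(-1)) = 66 and h_1·M_1 + 2h_1·M_2 = 6(s'(1) - Δ_1) = -3.
Solving the tridiagonal system: M_0 = 173/4, M_1 = -41/2, M_2 = 35/4.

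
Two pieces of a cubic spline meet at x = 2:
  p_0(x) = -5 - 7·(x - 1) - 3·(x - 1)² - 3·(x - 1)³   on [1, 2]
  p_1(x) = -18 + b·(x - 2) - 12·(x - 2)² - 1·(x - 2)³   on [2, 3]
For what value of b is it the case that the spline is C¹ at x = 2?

-22

p_0'(x) = -7 - 6·(x - 1) - 9·(x - 1)², so p_0'(2) = -22. On the right, p_1'(2) = b, so b = -22.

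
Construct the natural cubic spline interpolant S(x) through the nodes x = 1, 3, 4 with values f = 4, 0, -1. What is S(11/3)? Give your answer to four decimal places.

-0.7160

Put m_i = S'' at the i-th knot. Here h = (2, 1) and Δ = (-2, -1), so the interior equations h_(i-1)·m_(i-1) + 2(h_(i-1)+h_i)·m_i + h_i·m_(i+1) = 6(Δ_i − Δ_(i-1)) read
  2·m_0 + 6·m_1 + 1·m_2 = 6(Δ_1 - Δ_0) = 6
Natural end conditions: m_0 = m_2 = 0.
Hence m_0 = 0, m_1 = 1, m_2 = 0.
On [3, 4], S(x) = 0 - 4/3·(x - 3) + 1/2·(x - 3)² - 1/6·(x - 3)³.
With (x - 3) = 2/3: S(11/3) = -58/81.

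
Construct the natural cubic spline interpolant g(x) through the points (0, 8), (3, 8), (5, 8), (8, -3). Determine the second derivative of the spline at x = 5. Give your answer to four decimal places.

Write M_i for g''(x_i). With h_i = 3, 2, 3 and divided differences Δ_i = 0, 0, -11/3, the continuity of g' gives the tridiagonal system
  3·M_0 + 10·M_1 + 2·M_2 = 6(Δ_1 - Δ_0) = 0
  2·M_1 + 10·M_2 + 3·M_3 = 6(Δ_2 - Δ_1) = -22
Natural end conditions: M_0 = M_3 = 0.
Solving: M_0 = 0, M_1 = 11/24, M_2 = -55/24, M_3 = 0.

-2.2917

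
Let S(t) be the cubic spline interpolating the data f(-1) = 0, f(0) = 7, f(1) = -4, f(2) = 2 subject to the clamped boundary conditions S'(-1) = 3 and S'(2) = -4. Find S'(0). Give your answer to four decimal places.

-3.2667

Put M_i = S'' at the i-th knot. Here h = (1, 1, 1) and Δ = (7, -11, 6), so the interior equations h_(i-1)·M_(i-1) + 2(h_(i-1)+h_i)·M_i + h_i·M_(i+1) = 6(Δ_i − Δ_(i-1)) read
  1·M_0 + 4·M_1 + 1·M_2 = 6(Δ_1 - Δ_0) = -108
  1·M_1 + 4·M_2 + 1·M_3 = 6(Δ_2 - Δ_1) = 102
Clamped end conditions give two more equations: 2h_0·M_0 + h_0·M_1 = 6(Δ_0 - S'(-1)) = 24 and h_2·M_2 + 2h_2·M_3 = 6(S'(2) - Δ_2) = -60.
Solving the tridiagonal system: M_0 = 548/15, M_1 = -736/15, M_2 = 776/15, M_3 = -838/15.
On [0, 1], S'(t) = b_1 + 2c_1·t + 3d_1·t² with b_1 = Δ_1 - h_1(2M_1 + M_2)/6 = -49/15, c_1 = M_1/2 = -368/15, d_1 = (M_2 - M_1)/(6h_1) = 84/5. So S'(0) = -49/15.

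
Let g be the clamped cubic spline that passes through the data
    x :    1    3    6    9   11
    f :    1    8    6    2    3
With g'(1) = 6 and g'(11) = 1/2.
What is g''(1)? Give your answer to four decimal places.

Write σ_i for g''(x_i). With h_i = 2, 3, 3, 2 and divided differences Δ_i = 7/2, -2/3, -4/3, 1/2, the continuity of g' gives the tridiagonal system
  2·σ_0 + 10·σ_1 + 3·σ_2 = 6(Δ_1 - Δ_0) = -25
  3·σ_1 + 12·σ_2 + 3·σ_3 = 6(Δ_2 - Δ_1) = -4
  3·σ_2 + 10·σ_3 + 2·σ_4 = 6(Δ_3 - Δ_2) = 11
Clamped end conditions give two more equations: 2h_0·σ_0 + h_0·σ_1 = 6(Δ_0 - g'(1)) = -15 and h_3·σ_3 + 2h_3·σ_4 = 6(g'(11) - Δ_3) = 0.
Hence σ_0 = -337/120, σ_1 = -113/60, σ_2 = -11/60, σ_3 = 77/60, σ_4 = -77/120.

-2.8083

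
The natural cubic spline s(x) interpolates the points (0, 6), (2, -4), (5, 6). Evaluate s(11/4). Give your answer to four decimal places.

-3.9609

With M_i denoting the second derivative at x_i, h_i = 2, 3, and Δ_i = (y_(i+1) − y_i)/h_i = -5, 10/3:
  2·M_0 + 10·M_1 + 3·M_2 = 6(Δ_1 - Δ_0) = 50
Natural end conditions: M_0 = M_2 = 0.
Hence M_0 = 0, M_1 = 5, M_2 = 0.
On [2, 5], s(x) = -4 - 5/3·(x - 2) + 5/2·(x - 2)² - 5/18·(x - 2)³.
With (x - 2) = 3/4: s(11/4) = -507/128.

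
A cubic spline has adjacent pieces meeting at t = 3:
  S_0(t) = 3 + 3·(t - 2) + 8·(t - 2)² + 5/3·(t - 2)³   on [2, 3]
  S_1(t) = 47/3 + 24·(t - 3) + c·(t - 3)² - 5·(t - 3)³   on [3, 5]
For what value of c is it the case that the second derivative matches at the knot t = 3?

13

S_0''(t) = 16 + 10·(t - 2), so S_0''(3) = 26. On the right, S_1''(3) = 2c, so c = 13.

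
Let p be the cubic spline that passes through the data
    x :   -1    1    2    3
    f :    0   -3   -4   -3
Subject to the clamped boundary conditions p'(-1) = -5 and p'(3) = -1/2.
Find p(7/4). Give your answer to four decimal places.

-3.9471

Put σ_i = p'' at the i-th knot. Here h = (2, 1, 1) and Δ = (-3/2, -1, 1), so the interior equations h_(i-1)·σ_(i-1) + 2(h_(i-1)+h_i)·σ_i + h_i·σ_(i+1) = 6(Δ_i − Δ_(i-1)) read
  2·σ_0 + 6·σ_1 + 1·σ_2 = 6(Δ_1 - Δ_0) = 3
  1·σ_1 + 4·σ_2 + 1·σ_3 = 6(Δ_2 - Δ_1) = 12
Clamped end conditions give two more equations: 2h_0·σ_0 + h_0·σ_1 = 6(Δ_0 - p'(-1)) = 21 and h_2·σ_2 + 2h_2·σ_3 = 6(p'(3) - Δ_2) = -9.
Solving the tridiagonal system: σ_0 = 72/11, σ_1 = -57/22, σ_2 = 60/11, σ_3 = -159/22.
On [1, 2], p(x) = -3 - 23/22·(x - 1) - 57/44·(x - 1)² + 59/44·(x - 1)³.
With (x - 1) = 3/4: p(7/4) = -11115/2816.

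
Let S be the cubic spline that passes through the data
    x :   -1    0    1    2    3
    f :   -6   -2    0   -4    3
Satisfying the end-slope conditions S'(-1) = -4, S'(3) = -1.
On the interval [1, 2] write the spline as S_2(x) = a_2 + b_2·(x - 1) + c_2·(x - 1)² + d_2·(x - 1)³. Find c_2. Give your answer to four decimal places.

Write m_i for S''(x_i). With h_i = 1, 1, 1, 1 and divided differences Δ_i = 4, 2, -4, 7, the continuity of S' gives the tridiagonal system
  1·m_0 + 4·m_1 + 1·m_2 = 6(Δ_1 - Δ_0) = -12
  1·m_1 + 4·m_2 + 1·m_3 = 6(Δ_2 - Δ_1) = -36
  1·m_2 + 4·m_3 + 1·m_4 = 6(Δ_3 - Δ_2) = 66
Clamped end conditions give two more equations: 2h_0·m_0 + h_0·m_1 = 6(Δ_0 - S'(-1)) = 48 and h_3·m_3 + 2h_3·m_4 = 6(S'(3) - Δ_3) = -48.
Forward elimination and back-substitution give m_0 = 27, m_1 = -6, m_2 = -15, m_3 = 30, m_4 = -39.
On [1, 2], with S_2(x) = a_2 + b_2·(x - 1) + c_2·(x - 1)² + d_2·(x - 1)³: c_2 = m_2/2 = -15/2, d_2 = (m_3 - m_2)/(6h_2) = 15/2, b_2 = Δ_2 - h_2(2m_2 + m_3)/6 = -4.

-7.5000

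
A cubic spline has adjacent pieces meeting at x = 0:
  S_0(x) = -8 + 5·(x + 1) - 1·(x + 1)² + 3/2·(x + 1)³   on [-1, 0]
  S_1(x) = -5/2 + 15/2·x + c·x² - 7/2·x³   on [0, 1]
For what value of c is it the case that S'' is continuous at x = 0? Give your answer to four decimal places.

S_0''(x) = -2 + 9·(x + 1), so S_0''(0) = 7. On the right, S_1''(0) = 2c, so c = 7/2.

3.5000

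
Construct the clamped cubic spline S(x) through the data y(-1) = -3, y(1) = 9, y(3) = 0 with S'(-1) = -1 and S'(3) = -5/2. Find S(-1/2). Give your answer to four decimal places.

-1.5938

Let M_i = S''(x_i). Step sizes h_i = 2, 2; slopes of the chords Δ_i = (y_(i+1) - y_i)/h_i = 6, -9/2.
  2·M_0 + 8·M_1 + 2·M_2 = 6(Δ_1 - Δ_0) = -63
Clamped end conditions give two more equations: 2h_0·M_0 + h_0·M_1 = 6(Δ_0 - S'(-1)) = 42 and h_1·M_1 + 2h_1·M_2 = 6(S'(3) - Δ_1) = 12.
Hence M_0 = 18, M_1 = -15, M_2 = 21/2.
On [-1, 1], S(x) = -3 - 1·(x + 1) + 9·(x + 1)² - 11/4·(x + 1)³.
With (x + 1) = 1/2: S(-1/2) = -51/32.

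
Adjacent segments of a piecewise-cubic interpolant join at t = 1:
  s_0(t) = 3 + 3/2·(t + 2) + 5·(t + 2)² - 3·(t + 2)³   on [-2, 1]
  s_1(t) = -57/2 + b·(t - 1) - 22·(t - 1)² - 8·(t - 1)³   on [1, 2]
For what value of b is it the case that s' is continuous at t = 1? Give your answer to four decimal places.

-49.5000

s_0'(t) = 3/2 + 10·(t + 2) - 9·(t + 2)², so s_0'(1) = -99/2. On the right, s_1'(1) = b, so b = -99/2.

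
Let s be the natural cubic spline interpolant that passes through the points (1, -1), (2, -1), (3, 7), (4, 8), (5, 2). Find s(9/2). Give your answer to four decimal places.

Put m_i = s'' at the i-th knot. Here h = (1, 1, 1, 1) and Δ = (0, 8, 1, -6), so the interior equations h_(i-1)·m_(i-1) + 2(h_(i-1)+h_i)·m_i + h_i·m_(i+1) = 6(Δ_i − Δ_(i-1)) read
  1·m_0 + 4·m_1 + 1·m_2 = 6(Δ_1 - Δ_0) = 48
  1·m_1 + 4·m_2 + 1·m_3 = 6(Δ_2 - Δ_1) = -42
  1·m_2 + 4·m_3 + 1·m_4 = 6(Δ_3 - Δ_2) = -42
Natural end conditions: m_0 = m_4 = 0.
Forward elimination and back-substitution give m_0 = 0, m_1 = 423/28, m_2 = -87/7, m_3 = -207/28, m_4 = 0.
On [4, 5], s(x) = 8 - 99/28·(x - 4) - 207/56·(x - 4)² + 69/56·(x - 4)³.
With (x - 4) = 1/2: s(9/2) = 2447/448.

5.4621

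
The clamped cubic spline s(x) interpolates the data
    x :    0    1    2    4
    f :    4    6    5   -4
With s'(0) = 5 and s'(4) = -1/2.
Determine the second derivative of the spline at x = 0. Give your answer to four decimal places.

Put m_i = s'' at the i-th knot. Here h = (1, 1, 2) and Δ = (2, -1, -9/2), so the interior equations h_(i-1)·m_(i-1) + 2(h_(i-1)+h_i)·m_i + h_i·m_(i+1) = 6(Δ_i − Δ_(i-1)) read
  1·m_0 + 4·m_1 + 1·m_2 = 6(Δ_1 - Δ_0) = -18
  1·m_1 + 6·m_2 + 2·m_3 = 6(Δ_2 - Δ_1) = -21
Clamped end conditions give two more equations: 2h_0·m_0 + h_0·m_1 = 6(Δ_0 - s'(0)) = -18 and h_2·m_2 + 2h_2·m_3 = 6(s'(4) - Δ_2) = 24.
Hence m_0 = -95/11, m_1 = -8/11, m_2 = -71/11, m_3 = 203/22.

-8.6364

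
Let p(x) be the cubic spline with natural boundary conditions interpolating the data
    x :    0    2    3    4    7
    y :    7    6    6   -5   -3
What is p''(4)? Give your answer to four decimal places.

Let M_i = p''(x_i). Step sizes h_i = 2, 1, 1, 3; slopes of the chords Δ_i = (y_(i+1) - y_i)/h_i = -1/2, 0, -11, 2/3.
  2·M_0 + 6·M_1 + 1·M_2 = 6(Δ_1 - Δ_0) = 3
  1·M_1 + 4·M_2 + 1·M_3 = 6(Δ_2 - Δ_1) = -66
  1·M_2 + 8·M_3 + 3·M_4 = 6(Δ_3 - Δ_2) = 70
Natural end conditions: M_0 = M_4 = 0.
Hence M_0 = 0, M_1 = 691/178, M_2 = -1806/89, M_3 = 2009/178, M_4 = 0.

11.2865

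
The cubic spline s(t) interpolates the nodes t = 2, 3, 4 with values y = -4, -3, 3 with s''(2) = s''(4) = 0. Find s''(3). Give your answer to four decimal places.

7.5000

Write M_i for s''(x_i). With h_i = 1, 1 and divided differences Δ_i = 1, 6, the continuity of s' gives the tridiagonal system
  1·M_0 + 4·M_1 + 1·M_2 = 6(Δ_1 - Δ_0) = 30
Natural end conditions: M_0 = M_2 = 0.
Forward elimination and back-substitution give M_0 = 0, M_1 = 15/2, M_2 = 0.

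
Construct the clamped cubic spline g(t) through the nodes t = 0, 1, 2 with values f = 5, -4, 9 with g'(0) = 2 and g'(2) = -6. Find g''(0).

Write M_i for g''(x_i). With h_i = 1, 1 and divided differences Δ_i = -9, 13, the continuity of g' gives the tridiagonal system
  1·M_0 + 4·M_1 + 1·M_2 = 6(Δ_1 - Δ_0) = 132
Clamped end conditions give two more equations: 2h_0·M_0 + h_0·M_1 = 6(Δ_0 - g'(0)) = -66 and h_1·M_1 + 2h_1·M_2 = 6(g'(2) - Δ_1) = -114.
Solving the tridiagonal system: M_0 = -70, M_1 = 74, M_2 = -94.

-70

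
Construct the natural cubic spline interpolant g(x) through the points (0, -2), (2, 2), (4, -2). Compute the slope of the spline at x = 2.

Put σ_i = g'' at the i-th knot. Here h = (2, 2) and Δ = (2, -2), so the interior equations h_(i-1)·σ_(i-1) + 2(h_(i-1)+h_i)·σ_i + h_i·σ_(i+1) = 6(Δ_i − Δ_(i-1)) read
  2·σ_0 + 8·σ_1 + 2·σ_2 = 6(Δ_1 - Δ_0) = -24
Natural end conditions: σ_0 = σ_2 = 0.
Forward elimination and back-substitution give σ_0 = 0, σ_1 = -3, σ_2 = 0.
On [2, 4], g'(x) = b_1 + 2c_1·(x - 2) + 3d_1·(x - 2)² with b_1 = Δ_1 - h_1(2σ_1 + σ_2)/6 = 0, c_1 = σ_1/2 = -3/2, d_1 = (σ_2 - σ_1)/(6h_1) = 1/4. So g'(2) = 0.

0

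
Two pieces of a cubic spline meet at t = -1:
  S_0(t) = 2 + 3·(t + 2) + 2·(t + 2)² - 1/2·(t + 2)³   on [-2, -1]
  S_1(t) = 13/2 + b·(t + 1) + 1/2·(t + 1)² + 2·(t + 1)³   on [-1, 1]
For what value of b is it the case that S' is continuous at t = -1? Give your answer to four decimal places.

S_0'(t) = 3 + 4·(t + 2) - 3/2·(t + 2)², so S_0'(-1) = 11/2. On the right, S_1'(-1) = b, so b = 11/2.

5.5000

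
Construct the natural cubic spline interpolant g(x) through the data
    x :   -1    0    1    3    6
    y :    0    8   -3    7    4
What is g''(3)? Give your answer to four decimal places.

-8.5234

With M_i denoting the second derivative at x_i, h_i = 1, 1, 2, 3, and Δ_i = (y_(i+1) − y_i)/h_i = 8, -11, 5, -1:
  1·M_0 + 4·M_1 + 1·M_2 = 6(Δ_1 - Δ_0) = -114
  1·M_1 + 6·M_2 + 2·M_3 = 6(Δ_2 - Δ_1) = 96
  2·M_2 + 10·M_3 + 3·M_4 = 6(Δ_3 - Δ_2) = -36
Natural end conditions: M_0 = M_4 = 0.
Solving the tridiagonal system: M_0 = 0, M_1 = -3708/107, M_2 = 2634/107, M_3 = -912/107, M_4 = 0.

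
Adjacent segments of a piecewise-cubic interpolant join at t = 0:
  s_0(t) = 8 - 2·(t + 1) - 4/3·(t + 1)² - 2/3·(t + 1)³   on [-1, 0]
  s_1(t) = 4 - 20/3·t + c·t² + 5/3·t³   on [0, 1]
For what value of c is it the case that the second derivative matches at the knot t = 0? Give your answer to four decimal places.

s_0''(t) = -8/3 - 4·(t + 1), so s_0''(0) = -20/3. On the right, s_1''(0) = 2c, so c = -10/3.

-3.3333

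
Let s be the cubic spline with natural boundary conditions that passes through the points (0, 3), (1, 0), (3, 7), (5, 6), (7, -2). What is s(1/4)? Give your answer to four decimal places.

Let M_i = s''(x_i). Step sizes h_i = 1, 2, 2, 2; slopes of the chords Δ_i = (y_(i+1) - y_i)/h_i = -3, 7/2, -1/2, -4.
  1·M_0 + 6·M_1 + 2·M_2 = 6(Δ_1 - Δ_0) = 39
  2·M_1 + 8·M_2 + 2·M_3 = 6(Δ_2 - Δ_1) = -24
  2·M_2 + 8·M_3 + 2·M_4 = 6(Δ_3 - Δ_2) = -21
Natural end conditions: M_0 = M_4 = 0.
Forward elimination and back-substitution give M_0 = 0, M_1 = 330/41, M_2 = -381/82, M_3 = -60/41, M_4 = 0.
On [0, 1], s(x) = 3 - 178/41·x + 0·x² + 55/41·x³.
With x = 1/4: s(1/4) = 5079/2624.

1.9356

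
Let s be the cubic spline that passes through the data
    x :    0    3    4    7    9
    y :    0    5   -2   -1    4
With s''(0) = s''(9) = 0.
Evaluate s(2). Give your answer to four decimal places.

With M_i denoting the second derivative at x_i, h_i = 3, 1, 3, 2, and Δ_i = (y_(i+1) − y_i)/h_i = 5/3, -7, 1/3, 5/2:
  3·M_0 + 8·M_1 + 1·M_2 = 6(Δ_1 - Δ_0) = -52
  1·M_1 + 8·M_2 + 3·M_3 = 6(Δ_2 - Δ_1) = 44
  3·M_2 + 10·M_3 + 2·M_4 = 6(Δ_3 - Δ_2) = 13
Natural end conditions: M_0 = M_4 = 0.
Hence M_0 = 0, M_1 = -4093/558, M_2 = 1864/279, M_3 = -131/186, M_4 = 0.
On [0, 3], s(x) = 0 + 5953/1116·x + 0·x² - 4093/10044·x³.
With x = 2: s(2) = 37205/5022.

7.4084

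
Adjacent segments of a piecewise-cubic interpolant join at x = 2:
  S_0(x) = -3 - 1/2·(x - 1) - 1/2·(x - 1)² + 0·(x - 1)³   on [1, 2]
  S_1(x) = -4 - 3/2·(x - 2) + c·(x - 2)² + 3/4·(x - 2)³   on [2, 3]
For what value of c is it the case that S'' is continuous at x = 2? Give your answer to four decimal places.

-0.5000

S_0''(x) = -1 + 0·(x - 1), so S_0''(2) = -1. On the right, S_1''(2) = 2c, so c = -1/2.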